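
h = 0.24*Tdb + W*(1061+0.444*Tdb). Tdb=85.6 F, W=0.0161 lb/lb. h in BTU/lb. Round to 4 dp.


h = 0.24*85.6 + 0.0161*(1061+0.444*85.6) = 38.2380 BTU/lb

38.2380 BTU/lb


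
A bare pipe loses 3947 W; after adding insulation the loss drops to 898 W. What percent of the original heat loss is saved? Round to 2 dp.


Savings = ((3947-898)/3947)*100 = 77.25 %

77.25 %


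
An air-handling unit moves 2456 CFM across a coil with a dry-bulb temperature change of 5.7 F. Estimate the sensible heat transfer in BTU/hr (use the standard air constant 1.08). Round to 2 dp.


Q = 1.08 * 2456 * 5.7 = 15119.14 BTU/hr

15119.14 BTU/hr


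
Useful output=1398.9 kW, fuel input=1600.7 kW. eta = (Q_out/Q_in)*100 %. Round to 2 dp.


eta = (1398.9/1600.7)*100 = 87.39 %

87.39 %


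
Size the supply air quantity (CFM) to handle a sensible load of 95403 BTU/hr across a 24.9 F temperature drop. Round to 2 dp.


CFM = 95403 / (1.08 * 24.9) = 3547.63

3547.63 CFM


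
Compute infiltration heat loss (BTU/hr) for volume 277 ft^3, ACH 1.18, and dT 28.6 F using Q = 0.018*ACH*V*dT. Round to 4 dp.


Q = 0.018 * 1.18 * 277 * 28.6 = 168.2675 BTU/hr

168.2675 BTU/hr


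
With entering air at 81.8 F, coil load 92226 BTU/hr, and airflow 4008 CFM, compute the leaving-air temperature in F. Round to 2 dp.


dT = 92226/(1.08*4008) = 21.3060
T_leave = 81.8 - 21.3060 = 60.49 F

60.49 F


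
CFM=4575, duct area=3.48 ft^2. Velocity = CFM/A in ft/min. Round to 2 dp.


V = 4575 / 3.48 = 1314.66 ft/min

1314.66 ft/min


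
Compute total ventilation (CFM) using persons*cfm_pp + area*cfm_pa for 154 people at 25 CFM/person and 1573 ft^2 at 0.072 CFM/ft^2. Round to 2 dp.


Total = 154*25 + 1573*0.072 = 3963.26 CFM

3963.26 CFM


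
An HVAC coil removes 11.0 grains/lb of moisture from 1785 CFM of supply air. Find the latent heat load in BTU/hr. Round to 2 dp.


Q = 0.68 * 1785 * 11.0 = 13351.80 BTU/hr

13351.80 BTU/hr


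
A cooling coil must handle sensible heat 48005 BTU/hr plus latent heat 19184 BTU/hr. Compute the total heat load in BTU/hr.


Qt = 48005 + 19184 = 67189 BTU/hr

67189 BTU/hr


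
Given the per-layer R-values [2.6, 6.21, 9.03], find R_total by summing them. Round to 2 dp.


R_total = 2.6 + 6.21 + 9.03 = 17.84

17.84


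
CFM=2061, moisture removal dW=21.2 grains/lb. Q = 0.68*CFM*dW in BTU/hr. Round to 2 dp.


Q = 0.68 * 2061 * 21.2 = 29711.38 BTU/hr

29711.38 BTU/hr


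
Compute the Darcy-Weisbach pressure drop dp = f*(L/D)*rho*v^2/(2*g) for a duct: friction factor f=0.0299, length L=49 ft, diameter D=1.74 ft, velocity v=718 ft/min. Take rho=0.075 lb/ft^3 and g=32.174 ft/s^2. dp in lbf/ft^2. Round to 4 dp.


v_fps = 718/60 = 11.9667 ft/s
dp = 0.0299*(49/1.74)*0.075*11.9667^2/(2*32.174) = 0.1405 lbf/ft^2

0.1405 lbf/ft^2


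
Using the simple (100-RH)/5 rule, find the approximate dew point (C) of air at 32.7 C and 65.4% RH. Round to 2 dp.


Td = 32.7 - (100-65.4)/5 = 25.78 C

25.78 C


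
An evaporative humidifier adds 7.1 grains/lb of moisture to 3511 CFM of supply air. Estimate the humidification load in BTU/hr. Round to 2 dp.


Q = 0.68 * 3511 * 7.1 = 16951.11 BTU/hr

16951.11 BTU/hr


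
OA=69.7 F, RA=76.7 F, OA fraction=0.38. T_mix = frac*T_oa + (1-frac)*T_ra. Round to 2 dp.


T_mix = 0.38*69.7 + 0.62*76.7 = 74.04 F

74.04 F


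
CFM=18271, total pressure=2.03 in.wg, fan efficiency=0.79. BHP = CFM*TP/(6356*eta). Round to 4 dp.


BHP = 18271 * 2.03 / (6356 * 0.79) = 7.3866 hp

7.3866 hp


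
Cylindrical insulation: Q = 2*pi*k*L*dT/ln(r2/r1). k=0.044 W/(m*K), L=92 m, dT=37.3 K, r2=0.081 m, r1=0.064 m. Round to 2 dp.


Q = 2*pi*0.044*92*37.3/ln(0.081/0.064) = 4027.32 W

4027.32 W


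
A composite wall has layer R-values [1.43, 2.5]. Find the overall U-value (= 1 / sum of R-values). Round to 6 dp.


R_total = 1.43 + 2.5 = 3.93
U = 1/3.93 = 0.254453

0.254453


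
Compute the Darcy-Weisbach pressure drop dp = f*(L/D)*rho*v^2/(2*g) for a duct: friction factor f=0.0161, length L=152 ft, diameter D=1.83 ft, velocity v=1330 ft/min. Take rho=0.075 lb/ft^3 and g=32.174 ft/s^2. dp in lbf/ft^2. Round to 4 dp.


v_fps = 1330/60 = 22.1667 ft/s
dp = 0.0161*(152/1.83)*0.075*22.1667^2/(2*32.174) = 0.7659 lbf/ft^2

0.7659 lbf/ft^2


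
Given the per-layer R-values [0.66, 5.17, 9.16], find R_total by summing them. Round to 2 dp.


R_total = 0.66 + 5.17 + 9.16 = 14.99

14.99


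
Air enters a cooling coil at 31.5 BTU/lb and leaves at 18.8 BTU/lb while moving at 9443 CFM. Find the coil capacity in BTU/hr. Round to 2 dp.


Q = 4.5 * 9443 * (31.5 - 18.8) = 539667.45 BTU/hr

539667.45 BTU/hr


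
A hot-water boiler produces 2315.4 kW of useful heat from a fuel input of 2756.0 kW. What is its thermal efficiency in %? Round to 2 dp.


eta = (2315.4/2756.0)*100 = 84.01 %

84.01 %


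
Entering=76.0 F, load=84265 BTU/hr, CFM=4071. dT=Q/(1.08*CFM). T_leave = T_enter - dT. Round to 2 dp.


dT = 84265/(1.08*4071) = 19.1656
T_leave = 76.0 - 19.1656 = 56.83 F

56.83 F


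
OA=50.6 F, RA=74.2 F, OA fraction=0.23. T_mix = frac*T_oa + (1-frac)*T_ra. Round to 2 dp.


T_mix = 0.23*50.6 + 0.77*74.2 = 68.77 F

68.77 F


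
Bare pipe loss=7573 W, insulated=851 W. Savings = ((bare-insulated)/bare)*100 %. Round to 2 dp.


Savings = ((7573-851)/7573)*100 = 88.76 %

88.76 %


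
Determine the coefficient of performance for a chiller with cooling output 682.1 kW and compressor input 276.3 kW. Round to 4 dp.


COP = 682.1 / 276.3 = 2.4687

2.4687


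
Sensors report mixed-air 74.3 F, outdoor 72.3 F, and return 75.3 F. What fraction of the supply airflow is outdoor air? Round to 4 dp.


frac = (74.3 - 75.3) / (72.3 - 75.3) = 0.3333

0.3333


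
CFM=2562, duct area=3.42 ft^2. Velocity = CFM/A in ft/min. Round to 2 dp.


V = 2562 / 3.42 = 749.12 ft/min

749.12 ft/min


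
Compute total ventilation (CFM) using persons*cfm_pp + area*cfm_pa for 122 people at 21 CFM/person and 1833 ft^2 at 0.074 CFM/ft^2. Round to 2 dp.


Total = 122*21 + 1833*0.074 = 2697.64 CFM

2697.64 CFM


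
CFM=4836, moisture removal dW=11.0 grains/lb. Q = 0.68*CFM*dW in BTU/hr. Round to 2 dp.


Q = 0.68 * 4836 * 11.0 = 36173.28 BTU/hr

36173.28 BTU/hr


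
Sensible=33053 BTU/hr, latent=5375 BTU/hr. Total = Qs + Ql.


Qt = 33053 + 5375 = 38428 BTU/hr

38428 BTU/hr


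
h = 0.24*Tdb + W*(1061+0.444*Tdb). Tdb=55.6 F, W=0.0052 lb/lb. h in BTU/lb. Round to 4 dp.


h = 0.24*55.6 + 0.0052*(1061+0.444*55.6) = 18.9896 BTU/lb

18.9896 BTU/lb


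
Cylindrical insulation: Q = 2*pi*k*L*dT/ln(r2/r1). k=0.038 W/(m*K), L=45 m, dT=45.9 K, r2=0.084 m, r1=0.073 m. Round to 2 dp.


Q = 2*pi*0.038*45*45.9/ln(0.084/0.073) = 3513.61 W

3513.61 W


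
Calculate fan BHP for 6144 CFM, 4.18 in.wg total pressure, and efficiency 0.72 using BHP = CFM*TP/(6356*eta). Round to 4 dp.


BHP = 6144 * 4.18 / (6356 * 0.72) = 5.6119 hp

5.6119 hp


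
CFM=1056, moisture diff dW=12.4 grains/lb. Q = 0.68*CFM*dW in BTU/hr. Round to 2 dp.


Q = 0.68 * 1056 * 12.4 = 8904.19 BTU/hr

8904.19 BTU/hr


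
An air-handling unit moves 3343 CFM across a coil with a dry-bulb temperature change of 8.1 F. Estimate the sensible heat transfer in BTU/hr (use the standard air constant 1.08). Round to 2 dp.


Q = 1.08 * 3343 * 8.1 = 29244.56 BTU/hr

29244.56 BTU/hr


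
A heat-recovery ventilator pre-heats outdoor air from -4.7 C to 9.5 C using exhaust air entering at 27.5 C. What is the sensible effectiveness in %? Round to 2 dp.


eff = (9.5-(-4.7))/(27.5-(-4.7))*100 = 44.10 %

44.10 %


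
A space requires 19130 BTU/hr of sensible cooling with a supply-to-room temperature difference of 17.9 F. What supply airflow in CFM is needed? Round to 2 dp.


CFM = 19130 / (1.08 * 17.9) = 989.55

989.55 CFM


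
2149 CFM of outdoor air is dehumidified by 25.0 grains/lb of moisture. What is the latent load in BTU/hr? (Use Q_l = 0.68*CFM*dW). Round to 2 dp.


Q = 0.68 * 2149 * 25.0 = 36533.00 BTU/hr

36533.00 BTU/hr


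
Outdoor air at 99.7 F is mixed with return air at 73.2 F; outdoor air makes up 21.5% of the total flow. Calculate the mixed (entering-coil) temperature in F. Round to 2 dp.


T_mix = 73.2 + (21.5/100)*(99.7-73.2) = 78.90 F

78.90 F


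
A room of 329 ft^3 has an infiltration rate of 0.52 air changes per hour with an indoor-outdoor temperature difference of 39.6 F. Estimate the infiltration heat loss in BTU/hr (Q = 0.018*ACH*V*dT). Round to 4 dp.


Q = 0.018 * 0.52 * 329 * 39.6 = 121.9458 BTU/hr

121.9458 BTU/hr


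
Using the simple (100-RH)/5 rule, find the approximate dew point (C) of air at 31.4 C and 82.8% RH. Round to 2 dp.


Td = 31.4 - (100-82.8)/5 = 27.96 C

27.96 C


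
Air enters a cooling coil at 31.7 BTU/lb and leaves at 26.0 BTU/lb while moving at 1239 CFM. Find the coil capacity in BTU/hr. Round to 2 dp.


Q = 4.5 * 1239 * (31.7 - 26.0) = 31780.35 BTU/hr

31780.35 BTU/hr


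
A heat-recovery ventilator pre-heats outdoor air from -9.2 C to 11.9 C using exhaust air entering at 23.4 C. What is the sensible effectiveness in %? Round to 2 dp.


eff = (11.9-(-9.2))/(23.4-(-9.2))*100 = 64.72 %

64.72 %


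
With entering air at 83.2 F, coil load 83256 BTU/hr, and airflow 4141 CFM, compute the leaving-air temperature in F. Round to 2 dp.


dT = 83256/(1.08*4141) = 18.6160
T_leave = 83.2 - 18.6160 = 64.58 F

64.58 F


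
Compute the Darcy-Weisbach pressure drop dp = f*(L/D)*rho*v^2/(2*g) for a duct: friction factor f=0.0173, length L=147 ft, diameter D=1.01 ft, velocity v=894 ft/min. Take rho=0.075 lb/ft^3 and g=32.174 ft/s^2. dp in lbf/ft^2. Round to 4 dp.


v_fps = 894/60 = 14.9 ft/s
dp = 0.0173*(147/1.01)*0.075*14.9^2/(2*32.174) = 0.6515 lbf/ft^2

0.6515 lbf/ft^2


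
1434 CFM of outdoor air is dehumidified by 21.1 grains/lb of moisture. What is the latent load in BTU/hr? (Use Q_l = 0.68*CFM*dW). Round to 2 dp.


Q = 0.68 * 1434 * 21.1 = 20575.03 BTU/hr

20575.03 BTU/hr


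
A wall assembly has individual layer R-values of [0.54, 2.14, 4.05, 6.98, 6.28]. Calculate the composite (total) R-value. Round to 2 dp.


R_total = 0.54 + 2.14 + 4.05 + 6.98 + 6.28 = 19.99

19.99


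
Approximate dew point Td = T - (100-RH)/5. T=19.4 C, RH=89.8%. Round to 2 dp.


Td = 19.4 - (100-89.8)/5 = 17.36 C

17.36 C


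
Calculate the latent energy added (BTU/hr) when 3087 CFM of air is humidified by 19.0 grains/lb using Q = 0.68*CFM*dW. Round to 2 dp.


Q = 0.68 * 3087 * 19.0 = 39884.04 BTU/hr

39884.04 BTU/hr


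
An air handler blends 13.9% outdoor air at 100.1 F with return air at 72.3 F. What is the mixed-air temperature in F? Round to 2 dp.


T_mix = 72.3 + (13.9/100)*(100.1-72.3) = 76.16 F

76.16 F


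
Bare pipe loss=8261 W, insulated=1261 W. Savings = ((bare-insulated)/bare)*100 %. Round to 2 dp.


Savings = ((8261-1261)/8261)*100 = 84.74 %

84.74 %


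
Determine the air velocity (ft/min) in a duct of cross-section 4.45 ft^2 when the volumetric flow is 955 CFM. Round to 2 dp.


V = 955 / 4.45 = 214.61 ft/min

214.61 ft/min


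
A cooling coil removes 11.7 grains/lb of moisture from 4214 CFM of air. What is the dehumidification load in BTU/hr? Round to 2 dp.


Q = 0.68 * 4214 * 11.7 = 33526.58 BTU/hr

33526.58 BTU/hr


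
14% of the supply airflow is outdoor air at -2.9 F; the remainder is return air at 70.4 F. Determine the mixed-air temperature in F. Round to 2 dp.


T_mix = 0.14*(-2.9) + 0.86*70.4 = 60.14 F

60.14 F


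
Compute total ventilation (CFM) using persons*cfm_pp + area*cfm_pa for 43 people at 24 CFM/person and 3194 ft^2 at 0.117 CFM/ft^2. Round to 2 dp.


Total = 43*24 + 3194*0.117 = 1405.70 CFM

1405.70 CFM


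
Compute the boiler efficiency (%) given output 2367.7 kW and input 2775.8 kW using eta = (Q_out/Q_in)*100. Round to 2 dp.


eta = (2367.7/2775.8)*100 = 85.30 %

85.30 %


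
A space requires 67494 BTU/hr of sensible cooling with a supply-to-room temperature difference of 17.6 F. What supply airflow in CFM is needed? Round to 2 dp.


CFM = 67494 / (1.08 * 17.6) = 3550.82

3550.82 CFM


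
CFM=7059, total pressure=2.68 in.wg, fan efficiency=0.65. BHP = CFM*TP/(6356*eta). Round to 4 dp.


BHP = 7059 * 2.68 / (6356 * 0.65) = 4.5791 hp

4.5791 hp


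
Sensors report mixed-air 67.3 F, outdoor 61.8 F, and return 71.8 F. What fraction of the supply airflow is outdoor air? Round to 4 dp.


frac = (67.3 - 71.8) / (61.8 - 71.8) = 0.4500

0.4500


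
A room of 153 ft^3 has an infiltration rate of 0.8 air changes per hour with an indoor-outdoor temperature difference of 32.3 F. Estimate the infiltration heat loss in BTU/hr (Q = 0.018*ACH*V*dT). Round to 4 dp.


Q = 0.018 * 0.8 * 153 * 32.3 = 71.1634 BTU/hr

71.1634 BTU/hr


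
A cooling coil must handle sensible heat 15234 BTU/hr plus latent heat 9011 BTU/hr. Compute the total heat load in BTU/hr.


Qt = 15234 + 9011 = 24245 BTU/hr

24245 BTU/hr


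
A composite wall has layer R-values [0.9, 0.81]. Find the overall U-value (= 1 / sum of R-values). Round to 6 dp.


R_total = 0.9 + 0.81 = 1.71
U = 1/1.71 = 0.584795

0.584795


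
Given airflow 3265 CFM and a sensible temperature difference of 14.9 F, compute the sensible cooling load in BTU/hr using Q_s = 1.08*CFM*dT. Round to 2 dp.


Q = 1.08 * 3265 * 14.9 = 52540.38 BTU/hr

52540.38 BTU/hr


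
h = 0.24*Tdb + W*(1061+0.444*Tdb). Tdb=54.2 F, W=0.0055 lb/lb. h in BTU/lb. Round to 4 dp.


h = 0.24*54.2 + 0.0055*(1061+0.444*54.2) = 18.9759 BTU/lb

18.9759 BTU/lb


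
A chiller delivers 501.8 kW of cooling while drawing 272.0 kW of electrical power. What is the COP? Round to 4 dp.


COP = 501.8 / 272.0 = 1.8449

1.8449


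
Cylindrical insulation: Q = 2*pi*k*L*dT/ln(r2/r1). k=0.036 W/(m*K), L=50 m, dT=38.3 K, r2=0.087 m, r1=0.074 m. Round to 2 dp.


Q = 2*pi*0.036*50*38.3/ln(0.087/0.074) = 2676.44 W

2676.44 W


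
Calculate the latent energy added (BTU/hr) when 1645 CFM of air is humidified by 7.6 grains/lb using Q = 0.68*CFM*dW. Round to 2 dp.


Q = 0.68 * 1645 * 7.6 = 8501.36 BTU/hr

8501.36 BTU/hr


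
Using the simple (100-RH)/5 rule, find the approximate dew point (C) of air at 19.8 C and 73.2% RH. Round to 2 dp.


Td = 19.8 - (100-73.2)/5 = 14.44 C

14.44 C


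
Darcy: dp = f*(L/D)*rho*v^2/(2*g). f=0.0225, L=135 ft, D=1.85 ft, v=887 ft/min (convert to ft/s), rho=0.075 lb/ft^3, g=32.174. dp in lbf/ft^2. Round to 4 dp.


v_fps = 887/60 = 14.7833 ft/s
dp = 0.0225*(135/1.85)*0.075*14.7833^2/(2*32.174) = 0.4182 lbf/ft^2

0.4182 lbf/ft^2


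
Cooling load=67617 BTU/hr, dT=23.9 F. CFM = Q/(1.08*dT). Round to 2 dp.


CFM = 67617 / (1.08 * 23.9) = 2619.60

2619.60 CFM


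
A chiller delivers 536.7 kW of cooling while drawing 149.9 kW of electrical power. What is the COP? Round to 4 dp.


COP = 536.7 / 149.9 = 3.5804

3.5804


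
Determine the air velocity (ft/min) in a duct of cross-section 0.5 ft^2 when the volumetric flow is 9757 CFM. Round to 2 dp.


V = 9757 / 0.5 = 19514.00 ft/min

19514.00 ft/min


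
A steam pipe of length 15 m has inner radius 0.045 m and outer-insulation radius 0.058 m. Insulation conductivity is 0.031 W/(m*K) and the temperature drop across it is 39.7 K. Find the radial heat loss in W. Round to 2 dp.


Q = 2*pi*0.031*15*39.7/ln(0.058/0.045) = 457.05 W

457.05 W


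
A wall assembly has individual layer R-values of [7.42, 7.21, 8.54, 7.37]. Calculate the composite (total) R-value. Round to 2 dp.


R_total = 7.42 + 7.21 + 8.54 + 7.37 = 30.54

30.54


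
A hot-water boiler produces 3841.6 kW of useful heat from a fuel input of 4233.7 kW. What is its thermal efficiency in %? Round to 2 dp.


eta = (3841.6/4233.7)*100 = 90.74 %

90.74 %


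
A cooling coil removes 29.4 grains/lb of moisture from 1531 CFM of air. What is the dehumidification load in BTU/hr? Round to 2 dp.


Q = 0.68 * 1531 * 29.4 = 30607.75 BTU/hr

30607.75 BTU/hr


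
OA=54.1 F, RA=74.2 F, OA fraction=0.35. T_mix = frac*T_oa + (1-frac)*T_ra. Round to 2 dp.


T_mix = 0.35*54.1 + 0.65*74.2 = 67.17 F

67.17 F


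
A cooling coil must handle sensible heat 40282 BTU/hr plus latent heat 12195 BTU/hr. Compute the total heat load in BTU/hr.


Qt = 40282 + 12195 = 52477 BTU/hr

52477 BTU/hr


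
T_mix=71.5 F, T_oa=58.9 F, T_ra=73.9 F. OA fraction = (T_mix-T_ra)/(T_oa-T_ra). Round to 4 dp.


frac = (71.5 - 73.9) / (58.9 - 73.9) = 0.1600

0.1600


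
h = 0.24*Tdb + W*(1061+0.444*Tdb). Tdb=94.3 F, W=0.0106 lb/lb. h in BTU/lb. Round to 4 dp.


h = 0.24*94.3 + 0.0106*(1061+0.444*94.3) = 34.3224 BTU/lb

34.3224 BTU/lb


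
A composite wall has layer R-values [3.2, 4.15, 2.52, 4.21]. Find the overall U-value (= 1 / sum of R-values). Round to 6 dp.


R_total = 3.2 + 4.15 + 2.52 + 4.21 = 14.08
U = 1/14.08 = 0.071023

0.071023


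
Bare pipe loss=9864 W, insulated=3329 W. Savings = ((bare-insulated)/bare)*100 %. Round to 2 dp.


Savings = ((9864-3329)/9864)*100 = 66.25 %

66.25 %


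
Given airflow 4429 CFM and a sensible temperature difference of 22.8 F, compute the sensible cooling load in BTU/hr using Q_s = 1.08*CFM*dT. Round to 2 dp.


Q = 1.08 * 4429 * 22.8 = 109059.70 BTU/hr

109059.70 BTU/hr


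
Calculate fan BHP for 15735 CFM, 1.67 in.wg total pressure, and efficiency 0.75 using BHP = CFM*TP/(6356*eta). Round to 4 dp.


BHP = 15735 * 1.67 / (6356 * 0.75) = 5.5124 hp

5.5124 hp


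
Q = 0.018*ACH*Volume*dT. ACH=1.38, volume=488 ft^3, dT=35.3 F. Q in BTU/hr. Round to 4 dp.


Q = 0.018 * 1.38 * 488 * 35.3 = 427.9038 BTU/hr

427.9038 BTU/hr


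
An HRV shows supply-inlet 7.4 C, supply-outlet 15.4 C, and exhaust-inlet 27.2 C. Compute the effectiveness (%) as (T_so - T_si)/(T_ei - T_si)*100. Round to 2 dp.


eff = (15.4-7.4)/(27.2-7.4)*100 = 40.40 %

40.40 %


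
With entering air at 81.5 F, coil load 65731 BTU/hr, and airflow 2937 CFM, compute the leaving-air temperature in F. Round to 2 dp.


dT = 65731/(1.08*2937) = 20.7225
T_leave = 81.5 - 20.7225 = 60.78 F

60.78 F


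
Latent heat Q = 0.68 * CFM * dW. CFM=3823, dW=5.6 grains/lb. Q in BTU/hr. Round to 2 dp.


Q = 0.68 * 3823 * 5.6 = 14557.98 BTU/hr

14557.98 BTU/hr


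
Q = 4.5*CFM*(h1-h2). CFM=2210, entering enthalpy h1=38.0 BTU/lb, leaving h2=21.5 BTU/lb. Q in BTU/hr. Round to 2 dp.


Q = 4.5 * 2210 * (38.0 - 21.5) = 164092.50 BTU/hr

164092.50 BTU/hr


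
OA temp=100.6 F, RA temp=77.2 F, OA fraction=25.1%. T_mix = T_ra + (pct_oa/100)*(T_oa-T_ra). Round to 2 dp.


T_mix = 77.2 + (25.1/100)*(100.6-77.2) = 83.07 F

83.07 F


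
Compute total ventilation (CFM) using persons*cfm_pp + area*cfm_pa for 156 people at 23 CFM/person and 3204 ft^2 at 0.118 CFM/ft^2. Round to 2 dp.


Total = 156*23 + 3204*0.118 = 3966.07 CFM

3966.07 CFM


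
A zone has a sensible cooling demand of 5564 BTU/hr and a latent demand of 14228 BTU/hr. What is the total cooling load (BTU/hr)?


Qt = 5564 + 14228 = 19792 BTU/hr

19792 BTU/hr


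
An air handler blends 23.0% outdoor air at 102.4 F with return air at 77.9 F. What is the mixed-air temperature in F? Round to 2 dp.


T_mix = 77.9 + (23.0/100)*(102.4-77.9) = 83.54 F

83.54 F


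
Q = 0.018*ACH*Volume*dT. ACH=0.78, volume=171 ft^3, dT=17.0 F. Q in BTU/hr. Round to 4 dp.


Q = 0.018 * 0.78 * 171 * 17.0 = 40.8143 BTU/hr

40.8143 BTU/hr


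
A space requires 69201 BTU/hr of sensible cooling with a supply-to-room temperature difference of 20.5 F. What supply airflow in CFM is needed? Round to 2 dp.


CFM = 69201 / (1.08 * 20.5) = 3125.61

3125.61 CFM


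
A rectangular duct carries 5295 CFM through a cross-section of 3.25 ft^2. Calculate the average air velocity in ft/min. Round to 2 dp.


V = 5295 / 3.25 = 1629.23 ft/min

1629.23 ft/min


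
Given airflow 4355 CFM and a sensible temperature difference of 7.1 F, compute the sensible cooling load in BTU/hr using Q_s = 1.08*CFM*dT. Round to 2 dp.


Q = 1.08 * 4355 * 7.1 = 33394.14 BTU/hr

33394.14 BTU/hr


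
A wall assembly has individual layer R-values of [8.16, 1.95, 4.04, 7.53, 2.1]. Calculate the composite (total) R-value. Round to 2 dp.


R_total = 8.16 + 1.95 + 4.04 + 7.53 + 2.1 = 23.78

23.78


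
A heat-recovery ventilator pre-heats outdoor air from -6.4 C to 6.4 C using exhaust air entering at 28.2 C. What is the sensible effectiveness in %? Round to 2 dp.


eff = (6.4-(-6.4))/(28.2-(-6.4))*100 = 36.99 %

36.99 %


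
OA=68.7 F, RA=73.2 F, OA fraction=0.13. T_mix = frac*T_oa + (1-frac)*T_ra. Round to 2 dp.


T_mix = 0.13*68.7 + 0.87*73.2 = 72.62 F

72.62 F


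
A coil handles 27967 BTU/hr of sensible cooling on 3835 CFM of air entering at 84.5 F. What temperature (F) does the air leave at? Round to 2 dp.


dT = 27967/(1.08*3835) = 6.7524
T_leave = 84.5 - 6.7524 = 77.75 F

77.75 F


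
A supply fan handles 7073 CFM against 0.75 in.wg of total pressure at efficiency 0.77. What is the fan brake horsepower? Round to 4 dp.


BHP = 7073 * 0.75 / (6356 * 0.77) = 1.0839 hp

1.0839 hp


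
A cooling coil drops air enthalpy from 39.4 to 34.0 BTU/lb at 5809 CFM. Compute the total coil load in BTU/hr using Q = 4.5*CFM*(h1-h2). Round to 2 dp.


Q = 4.5 * 5809 * (39.4 - 34.0) = 141158.70 BTU/hr

141158.70 BTU/hr


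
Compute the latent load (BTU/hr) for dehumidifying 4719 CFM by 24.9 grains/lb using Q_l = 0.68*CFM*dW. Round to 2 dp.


Q = 0.68 * 4719 * 24.9 = 79902.11 BTU/hr

79902.11 BTU/hr


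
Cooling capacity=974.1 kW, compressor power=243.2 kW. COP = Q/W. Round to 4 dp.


COP = 974.1 / 243.2 = 4.0053

4.0053


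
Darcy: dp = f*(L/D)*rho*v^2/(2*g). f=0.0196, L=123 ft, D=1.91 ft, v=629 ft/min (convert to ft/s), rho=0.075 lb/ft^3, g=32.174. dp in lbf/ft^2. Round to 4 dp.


v_fps = 629/60 = 10.4833 ft/s
dp = 0.0196*(123/1.91)*0.075*10.4833^2/(2*32.174) = 0.1617 lbf/ft^2

0.1617 lbf/ft^2


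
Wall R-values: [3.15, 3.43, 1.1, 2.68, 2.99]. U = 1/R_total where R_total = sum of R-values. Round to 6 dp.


R_total = 3.15 + 3.43 + 1.1 + 2.68 + 2.99 = 13.35
U = 1/13.35 = 0.074906

0.074906


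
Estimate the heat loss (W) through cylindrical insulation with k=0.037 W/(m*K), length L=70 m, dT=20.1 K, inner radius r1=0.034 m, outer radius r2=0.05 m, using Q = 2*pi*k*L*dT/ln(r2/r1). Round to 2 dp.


Q = 2*pi*0.037*70*20.1/ln(0.05/0.034) = 848.14 W

848.14 W


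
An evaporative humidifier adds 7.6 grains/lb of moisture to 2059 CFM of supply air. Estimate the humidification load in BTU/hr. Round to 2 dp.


Q = 0.68 * 2059 * 7.6 = 10640.91 BTU/hr

10640.91 BTU/hr


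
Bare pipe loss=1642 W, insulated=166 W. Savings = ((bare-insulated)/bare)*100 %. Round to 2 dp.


Savings = ((1642-166)/1642)*100 = 89.89 %

89.89 %


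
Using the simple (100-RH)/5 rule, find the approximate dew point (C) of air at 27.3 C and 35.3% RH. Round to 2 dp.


Td = 27.3 - (100-35.3)/5 = 14.36 C

14.36 C


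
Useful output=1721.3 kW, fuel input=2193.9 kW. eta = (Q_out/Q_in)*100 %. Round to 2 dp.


eta = (1721.3/2193.9)*100 = 78.46 %

78.46 %


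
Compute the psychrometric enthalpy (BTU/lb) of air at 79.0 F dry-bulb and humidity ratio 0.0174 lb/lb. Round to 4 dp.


h = 0.24*79.0 + 0.0174*(1061+0.444*79.0) = 38.0317 BTU/lb

38.0317 BTU/lb


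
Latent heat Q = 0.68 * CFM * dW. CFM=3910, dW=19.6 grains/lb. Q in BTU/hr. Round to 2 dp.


Q = 0.68 * 3910 * 19.6 = 52112.48 BTU/hr

52112.48 BTU/hr


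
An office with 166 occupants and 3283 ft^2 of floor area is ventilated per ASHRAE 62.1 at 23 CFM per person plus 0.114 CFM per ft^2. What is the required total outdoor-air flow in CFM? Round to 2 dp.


Total = 166*23 + 3283*0.114 = 4192.26 CFM

4192.26 CFM


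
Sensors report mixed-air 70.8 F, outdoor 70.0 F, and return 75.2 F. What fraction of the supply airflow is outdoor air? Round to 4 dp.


frac = (70.8 - 75.2) / (70.0 - 75.2) = 0.8462

0.8462


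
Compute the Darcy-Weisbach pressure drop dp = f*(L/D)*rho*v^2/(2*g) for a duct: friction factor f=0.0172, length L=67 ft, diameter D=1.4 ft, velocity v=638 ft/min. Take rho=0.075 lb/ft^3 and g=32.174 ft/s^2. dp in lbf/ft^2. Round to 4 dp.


v_fps = 638/60 = 10.6333 ft/s
dp = 0.0172*(67/1.4)*0.075*10.6333^2/(2*32.174) = 0.1085 lbf/ft^2

0.1085 lbf/ft^2


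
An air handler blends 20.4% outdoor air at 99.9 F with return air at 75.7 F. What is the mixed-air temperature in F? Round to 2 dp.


T_mix = 75.7 + (20.4/100)*(99.9-75.7) = 80.64 F

80.64 F


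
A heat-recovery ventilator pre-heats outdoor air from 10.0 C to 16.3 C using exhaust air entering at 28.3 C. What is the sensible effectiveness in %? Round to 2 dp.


eff = (16.3-10.0)/(28.3-10.0)*100 = 34.43 %

34.43 %


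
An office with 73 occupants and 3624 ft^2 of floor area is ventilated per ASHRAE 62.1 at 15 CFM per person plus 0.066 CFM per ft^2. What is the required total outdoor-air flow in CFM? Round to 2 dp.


Total = 73*15 + 3624*0.066 = 1334.18 CFM

1334.18 CFM


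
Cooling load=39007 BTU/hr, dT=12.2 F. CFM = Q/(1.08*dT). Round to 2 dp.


CFM = 39007 / (1.08 * 12.2) = 2960.46

2960.46 CFM


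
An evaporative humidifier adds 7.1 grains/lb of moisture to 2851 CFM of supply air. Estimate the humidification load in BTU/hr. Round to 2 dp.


Q = 0.68 * 2851 * 7.1 = 13764.63 BTU/hr

13764.63 BTU/hr


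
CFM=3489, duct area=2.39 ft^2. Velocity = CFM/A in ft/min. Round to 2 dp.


V = 3489 / 2.39 = 1459.83 ft/min

1459.83 ft/min


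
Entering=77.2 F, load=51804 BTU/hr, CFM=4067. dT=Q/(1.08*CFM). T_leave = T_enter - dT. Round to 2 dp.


dT = 51804/(1.08*4067) = 11.7941
T_leave = 77.2 - 11.7941 = 65.41 F

65.41 F


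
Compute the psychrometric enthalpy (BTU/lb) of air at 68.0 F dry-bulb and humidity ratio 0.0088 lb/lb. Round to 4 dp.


h = 0.24*68.0 + 0.0088*(1061+0.444*68.0) = 25.9225 BTU/lb

25.9225 BTU/lb


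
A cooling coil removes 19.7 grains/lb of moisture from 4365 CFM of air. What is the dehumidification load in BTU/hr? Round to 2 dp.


Q = 0.68 * 4365 * 19.7 = 58473.54 BTU/hr

58473.54 BTU/hr


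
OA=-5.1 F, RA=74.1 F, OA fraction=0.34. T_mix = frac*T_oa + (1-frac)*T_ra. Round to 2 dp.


T_mix = 0.34*(-5.1) + 0.66*74.1 = 47.17 F

47.17 F


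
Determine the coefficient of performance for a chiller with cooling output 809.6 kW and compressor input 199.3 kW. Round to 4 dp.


COP = 809.6 / 199.3 = 4.0622

4.0622


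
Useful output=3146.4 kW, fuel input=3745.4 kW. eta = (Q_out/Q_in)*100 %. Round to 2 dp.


eta = (3146.4/3745.4)*100 = 84.01 %

84.01 %


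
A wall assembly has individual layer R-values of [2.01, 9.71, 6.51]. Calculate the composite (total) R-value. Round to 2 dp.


R_total = 2.01 + 9.71 + 6.51 = 18.23

18.23


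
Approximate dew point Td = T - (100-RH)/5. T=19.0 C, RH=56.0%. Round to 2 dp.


Td = 19.0 - (100-56.0)/5 = 10.20 C

10.20 C


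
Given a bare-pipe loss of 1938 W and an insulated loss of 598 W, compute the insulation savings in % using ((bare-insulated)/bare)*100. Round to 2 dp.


Savings = ((1938-598)/1938)*100 = 69.14 %

69.14 %


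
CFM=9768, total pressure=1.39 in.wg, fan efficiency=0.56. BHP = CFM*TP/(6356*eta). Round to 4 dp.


BHP = 9768 * 1.39 / (6356 * 0.56) = 3.8146 hp

3.8146 hp


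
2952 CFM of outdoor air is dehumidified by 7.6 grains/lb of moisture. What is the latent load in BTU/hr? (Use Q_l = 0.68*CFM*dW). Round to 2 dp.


Q = 0.68 * 2952 * 7.6 = 15255.94 BTU/hr

15255.94 BTU/hr


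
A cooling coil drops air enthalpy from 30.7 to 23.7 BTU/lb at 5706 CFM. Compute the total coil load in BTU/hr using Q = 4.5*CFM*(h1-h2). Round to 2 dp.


Q = 4.5 * 5706 * (30.7 - 23.7) = 179739.00 BTU/hr

179739.00 BTU/hr


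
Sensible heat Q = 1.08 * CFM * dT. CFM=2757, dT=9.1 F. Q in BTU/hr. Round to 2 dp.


Q = 1.08 * 2757 * 9.1 = 27095.80 BTU/hr

27095.80 BTU/hr


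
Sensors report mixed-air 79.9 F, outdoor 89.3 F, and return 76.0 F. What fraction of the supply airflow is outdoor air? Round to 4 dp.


frac = (79.9 - 76.0) / (89.3 - 76.0) = 0.2932

0.2932


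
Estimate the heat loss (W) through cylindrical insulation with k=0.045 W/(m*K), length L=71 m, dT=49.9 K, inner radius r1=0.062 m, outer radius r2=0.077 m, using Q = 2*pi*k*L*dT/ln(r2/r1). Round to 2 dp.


Q = 2*pi*0.045*71*49.9/ln(0.077/0.062) = 4623.28 W

4623.28 W


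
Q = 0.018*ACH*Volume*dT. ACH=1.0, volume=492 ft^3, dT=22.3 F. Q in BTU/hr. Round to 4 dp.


Q = 0.018 * 1.0 * 492 * 22.3 = 197.4888 BTU/hr

197.4888 BTU/hr


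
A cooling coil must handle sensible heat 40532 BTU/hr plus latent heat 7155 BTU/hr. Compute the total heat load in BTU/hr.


Qt = 40532 + 7155 = 47687 BTU/hr

47687 BTU/hr


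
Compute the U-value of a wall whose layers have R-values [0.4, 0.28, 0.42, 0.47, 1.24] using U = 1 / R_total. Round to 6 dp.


R_total = 0.4 + 0.28 + 0.42 + 0.47 + 1.24 = 2.81
U = 1/2.81 = 0.355872

0.355872


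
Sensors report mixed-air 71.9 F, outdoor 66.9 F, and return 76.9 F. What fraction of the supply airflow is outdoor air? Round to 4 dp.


frac = (71.9 - 76.9) / (66.9 - 76.9) = 0.5000

0.5000


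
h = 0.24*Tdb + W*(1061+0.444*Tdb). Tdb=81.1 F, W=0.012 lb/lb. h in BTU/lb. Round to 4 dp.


h = 0.24*81.1 + 0.012*(1061+0.444*81.1) = 32.6281 BTU/lb

32.6281 BTU/lb


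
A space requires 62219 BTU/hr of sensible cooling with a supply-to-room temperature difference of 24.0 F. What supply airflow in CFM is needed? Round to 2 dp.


CFM = 62219 / (1.08 * 24.0) = 2400.42

2400.42 CFM


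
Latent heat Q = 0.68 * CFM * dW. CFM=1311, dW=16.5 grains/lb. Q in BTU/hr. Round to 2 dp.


Q = 0.68 * 1311 * 16.5 = 14709.42 BTU/hr

14709.42 BTU/hr


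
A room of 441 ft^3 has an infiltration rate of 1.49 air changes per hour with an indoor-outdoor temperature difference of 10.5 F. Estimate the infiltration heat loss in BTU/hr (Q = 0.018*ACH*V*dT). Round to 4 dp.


Q = 0.018 * 1.49 * 441 * 10.5 = 124.1900 BTU/hr

124.1900 BTU/hr


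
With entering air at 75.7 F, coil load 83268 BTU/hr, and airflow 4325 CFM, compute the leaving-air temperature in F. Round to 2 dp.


dT = 83268/(1.08*4325) = 17.8266
T_leave = 75.7 - 17.8266 = 57.87 F

57.87 F


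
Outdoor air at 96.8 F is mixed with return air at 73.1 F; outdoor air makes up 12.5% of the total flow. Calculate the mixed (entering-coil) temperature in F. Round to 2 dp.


T_mix = 73.1 + (12.5/100)*(96.8-73.1) = 76.06 F

76.06 F


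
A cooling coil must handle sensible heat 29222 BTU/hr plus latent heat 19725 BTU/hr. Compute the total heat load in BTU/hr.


Qt = 29222 + 19725 = 48947 BTU/hr

48947 BTU/hr


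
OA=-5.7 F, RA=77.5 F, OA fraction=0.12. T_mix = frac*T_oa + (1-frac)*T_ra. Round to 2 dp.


T_mix = 0.12*(-5.7) + 0.88*77.5 = 67.52 F

67.52 F


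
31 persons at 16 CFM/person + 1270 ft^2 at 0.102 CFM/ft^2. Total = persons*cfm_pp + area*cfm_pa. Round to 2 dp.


Total = 31*16 + 1270*0.102 = 625.54 CFM

625.54 CFM


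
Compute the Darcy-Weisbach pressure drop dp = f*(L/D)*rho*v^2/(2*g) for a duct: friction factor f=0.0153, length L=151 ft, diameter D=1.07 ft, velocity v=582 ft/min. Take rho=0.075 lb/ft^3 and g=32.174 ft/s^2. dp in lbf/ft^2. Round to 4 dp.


v_fps = 582/60 = 9.7 ft/s
dp = 0.0153*(151/1.07)*0.075*9.7^2/(2*32.174) = 0.2368 lbf/ft^2

0.2368 lbf/ft^2


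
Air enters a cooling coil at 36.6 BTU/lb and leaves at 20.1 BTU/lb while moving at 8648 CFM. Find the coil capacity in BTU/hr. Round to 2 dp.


Q = 4.5 * 8648 * (36.6 - 20.1) = 642114.00 BTU/hr

642114.00 BTU/hr


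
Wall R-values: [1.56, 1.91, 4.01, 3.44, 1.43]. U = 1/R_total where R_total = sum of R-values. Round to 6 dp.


R_total = 1.56 + 1.91 + 4.01 + 3.44 + 1.43 = 12.35
U = 1/12.35 = 0.080972

0.080972


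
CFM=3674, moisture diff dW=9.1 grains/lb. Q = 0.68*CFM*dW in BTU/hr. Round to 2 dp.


Q = 0.68 * 3674 * 9.1 = 22734.71 BTU/hr

22734.71 BTU/hr


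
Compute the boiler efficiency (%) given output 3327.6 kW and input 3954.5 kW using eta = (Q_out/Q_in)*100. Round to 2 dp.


eta = (3327.6/3954.5)*100 = 84.15 %

84.15 %


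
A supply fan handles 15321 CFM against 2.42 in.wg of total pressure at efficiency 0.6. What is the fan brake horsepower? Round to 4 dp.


BHP = 15321 * 2.42 / (6356 * 0.6) = 9.7223 hp

9.7223 hp


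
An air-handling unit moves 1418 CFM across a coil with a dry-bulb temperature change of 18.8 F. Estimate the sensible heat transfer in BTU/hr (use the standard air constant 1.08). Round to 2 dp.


Q = 1.08 * 1418 * 18.8 = 28791.07 BTU/hr

28791.07 BTU/hr


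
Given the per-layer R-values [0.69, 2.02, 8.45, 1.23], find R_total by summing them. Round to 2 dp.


R_total = 0.69 + 2.02 + 8.45 + 1.23 = 12.39

12.39


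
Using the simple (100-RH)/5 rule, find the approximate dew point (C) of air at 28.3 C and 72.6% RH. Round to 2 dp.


Td = 28.3 - (100-72.6)/5 = 22.82 C

22.82 C


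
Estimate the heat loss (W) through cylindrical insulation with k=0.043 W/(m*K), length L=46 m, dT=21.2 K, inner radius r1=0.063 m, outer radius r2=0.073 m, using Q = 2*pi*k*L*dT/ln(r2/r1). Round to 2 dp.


Q = 2*pi*0.043*46*21.2/ln(0.073/0.063) = 1788.41 W

1788.41 W


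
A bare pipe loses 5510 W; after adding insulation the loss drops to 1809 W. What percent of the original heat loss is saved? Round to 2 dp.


Savings = ((5510-1809)/5510)*100 = 67.17 %

67.17 %


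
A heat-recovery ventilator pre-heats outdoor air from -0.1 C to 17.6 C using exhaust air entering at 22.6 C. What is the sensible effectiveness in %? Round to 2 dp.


eff = (17.6-(-0.1))/(22.6-(-0.1))*100 = 77.97 %

77.97 %


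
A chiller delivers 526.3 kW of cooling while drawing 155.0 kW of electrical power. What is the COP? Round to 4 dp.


COP = 526.3 / 155.0 = 3.3955

3.3955


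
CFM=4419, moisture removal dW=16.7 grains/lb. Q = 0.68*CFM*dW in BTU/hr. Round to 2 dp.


Q = 0.68 * 4419 * 16.7 = 50182.16 BTU/hr

50182.16 BTU/hr


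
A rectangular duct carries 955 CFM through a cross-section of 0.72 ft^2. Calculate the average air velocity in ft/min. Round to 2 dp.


V = 955 / 0.72 = 1326.39 ft/min

1326.39 ft/min


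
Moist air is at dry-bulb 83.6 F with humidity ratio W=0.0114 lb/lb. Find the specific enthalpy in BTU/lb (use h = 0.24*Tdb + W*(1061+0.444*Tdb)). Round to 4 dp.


h = 0.24*83.6 + 0.0114*(1061+0.444*83.6) = 32.5825 BTU/lb

32.5825 BTU/lb


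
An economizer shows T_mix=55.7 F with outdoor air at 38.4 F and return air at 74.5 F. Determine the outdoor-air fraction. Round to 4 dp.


frac = (55.7 - 74.5) / (38.4 - 74.5) = 0.5208

0.5208


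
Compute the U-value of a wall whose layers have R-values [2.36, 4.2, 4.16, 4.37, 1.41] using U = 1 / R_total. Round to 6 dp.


R_total = 2.36 + 4.2 + 4.16 + 4.37 + 1.41 = 16.50
U = 1/16.50 = 0.060606

0.060606


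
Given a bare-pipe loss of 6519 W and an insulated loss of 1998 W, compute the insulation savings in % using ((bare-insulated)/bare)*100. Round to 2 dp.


Savings = ((6519-1998)/6519)*100 = 69.35 %

69.35 %


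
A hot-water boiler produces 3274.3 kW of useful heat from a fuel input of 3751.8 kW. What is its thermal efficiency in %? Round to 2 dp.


eta = (3274.3/3751.8)*100 = 87.27 %

87.27 %


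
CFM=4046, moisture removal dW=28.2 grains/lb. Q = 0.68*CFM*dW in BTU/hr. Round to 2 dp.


Q = 0.68 * 4046 * 28.2 = 77586.10 BTU/hr

77586.10 BTU/hr


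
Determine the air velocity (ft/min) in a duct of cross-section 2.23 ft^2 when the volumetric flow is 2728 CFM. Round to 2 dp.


V = 2728 / 2.23 = 1223.32 ft/min

1223.32 ft/min


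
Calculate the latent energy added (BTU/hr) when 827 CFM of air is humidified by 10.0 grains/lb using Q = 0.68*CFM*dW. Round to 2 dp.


Q = 0.68 * 827 * 10.0 = 5623.60 BTU/hr

5623.60 BTU/hr


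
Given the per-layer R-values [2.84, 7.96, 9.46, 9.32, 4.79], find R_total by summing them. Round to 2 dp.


R_total = 2.84 + 7.96 + 9.46 + 9.32 + 4.79 = 34.37

34.37


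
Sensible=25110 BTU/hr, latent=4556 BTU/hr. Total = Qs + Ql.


Qt = 25110 + 4556 = 29666 BTU/hr

29666 BTU/hr


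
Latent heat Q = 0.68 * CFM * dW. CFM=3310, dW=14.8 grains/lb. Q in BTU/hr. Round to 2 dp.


Q = 0.68 * 3310 * 14.8 = 33311.84 BTU/hr

33311.84 BTU/hr


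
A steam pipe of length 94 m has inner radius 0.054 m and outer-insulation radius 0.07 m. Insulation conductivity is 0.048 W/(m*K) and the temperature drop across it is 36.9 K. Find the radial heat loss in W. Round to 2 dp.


Q = 2*pi*0.048*94*36.9/ln(0.07/0.054) = 4031.06 W

4031.06 W


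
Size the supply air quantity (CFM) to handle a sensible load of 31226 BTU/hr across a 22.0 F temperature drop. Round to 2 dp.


CFM = 31226 / (1.08 * 22.0) = 1314.23

1314.23 CFM


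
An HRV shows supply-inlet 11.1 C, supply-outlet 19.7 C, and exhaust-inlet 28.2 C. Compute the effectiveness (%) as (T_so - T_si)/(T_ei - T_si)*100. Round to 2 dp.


eff = (19.7-11.1)/(28.2-11.1)*100 = 50.29 %

50.29 %


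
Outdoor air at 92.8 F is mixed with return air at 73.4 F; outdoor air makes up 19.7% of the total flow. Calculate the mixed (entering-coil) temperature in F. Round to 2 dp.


T_mix = 73.4 + (19.7/100)*(92.8-73.4) = 77.22 F

77.22 F


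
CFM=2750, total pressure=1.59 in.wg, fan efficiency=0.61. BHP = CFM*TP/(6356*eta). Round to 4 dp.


BHP = 2750 * 1.59 / (6356 * 0.61) = 1.1278 hp

1.1278 hp


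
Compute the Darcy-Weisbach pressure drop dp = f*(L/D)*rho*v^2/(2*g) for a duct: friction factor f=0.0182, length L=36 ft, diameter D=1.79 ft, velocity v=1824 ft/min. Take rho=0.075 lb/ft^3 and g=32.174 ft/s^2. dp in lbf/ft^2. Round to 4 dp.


v_fps = 1824/60 = 30.4 ft/s
dp = 0.0182*(36/1.79)*0.075*30.4^2/(2*32.174) = 0.3943 lbf/ft^2

0.3943 lbf/ft^2


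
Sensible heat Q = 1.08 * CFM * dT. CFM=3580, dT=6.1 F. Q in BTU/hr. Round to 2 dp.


Q = 1.08 * 3580 * 6.1 = 23585.04 BTU/hr

23585.04 BTU/hr


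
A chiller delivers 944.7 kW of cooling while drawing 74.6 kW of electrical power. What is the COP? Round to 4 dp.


COP = 944.7 / 74.6 = 12.6635

12.6635


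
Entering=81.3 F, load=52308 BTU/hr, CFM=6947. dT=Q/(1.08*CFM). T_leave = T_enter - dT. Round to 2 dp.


dT = 52308/(1.08*6947) = 6.9718
T_leave = 81.3 - 6.9718 = 74.33 F

74.33 F


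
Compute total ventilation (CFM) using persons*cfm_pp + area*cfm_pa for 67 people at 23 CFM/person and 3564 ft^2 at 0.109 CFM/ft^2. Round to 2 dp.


Total = 67*23 + 3564*0.109 = 1929.48 CFM

1929.48 CFM


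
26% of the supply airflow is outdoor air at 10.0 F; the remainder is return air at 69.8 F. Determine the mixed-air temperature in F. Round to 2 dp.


T_mix = 0.26*10.0 + 0.74*69.8 = 54.25 F

54.25 F


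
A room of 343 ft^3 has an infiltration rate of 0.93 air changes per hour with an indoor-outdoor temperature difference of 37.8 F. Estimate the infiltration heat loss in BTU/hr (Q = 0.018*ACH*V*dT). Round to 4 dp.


Q = 0.018 * 0.93 * 343 * 37.8 = 217.0408 BTU/hr

217.0408 BTU/hr


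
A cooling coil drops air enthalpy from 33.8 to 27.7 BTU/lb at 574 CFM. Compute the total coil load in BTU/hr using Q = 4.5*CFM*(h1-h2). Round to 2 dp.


Q = 4.5 * 574 * (33.8 - 27.7) = 15756.30 BTU/hr

15756.30 BTU/hr


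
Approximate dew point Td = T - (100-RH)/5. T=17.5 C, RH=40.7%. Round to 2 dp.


Td = 17.5 - (100-40.7)/5 = 5.64 C

5.64 C


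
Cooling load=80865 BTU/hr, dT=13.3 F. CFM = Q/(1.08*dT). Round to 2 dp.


CFM = 80865 / (1.08 * 13.3) = 5629.70

5629.70 CFM


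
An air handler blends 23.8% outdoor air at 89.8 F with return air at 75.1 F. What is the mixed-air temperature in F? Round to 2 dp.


T_mix = 75.1 + (23.8/100)*(89.8-75.1) = 78.60 F

78.60 F


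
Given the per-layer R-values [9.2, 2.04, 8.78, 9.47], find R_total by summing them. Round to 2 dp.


R_total = 9.2 + 2.04 + 8.78 + 9.47 = 29.49

29.49
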